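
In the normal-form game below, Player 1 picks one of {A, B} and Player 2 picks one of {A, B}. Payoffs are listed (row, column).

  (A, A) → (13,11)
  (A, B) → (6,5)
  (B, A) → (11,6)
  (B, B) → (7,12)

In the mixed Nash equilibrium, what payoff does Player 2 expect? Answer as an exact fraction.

17/2

Player 1 mixes with probability p on A, chosen so Player 2 is indifferent: 11p + 6(1−p) = 5p + 12(1−p) gives p = 1/2.
Player 2's expected payoff is 11·1/2 + 6·1/2 = 17/2.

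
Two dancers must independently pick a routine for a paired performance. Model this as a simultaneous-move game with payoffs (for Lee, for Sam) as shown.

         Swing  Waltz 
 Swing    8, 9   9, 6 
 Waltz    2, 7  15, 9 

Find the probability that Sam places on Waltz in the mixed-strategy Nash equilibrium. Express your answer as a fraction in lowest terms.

1/2

Sam's mix q on Swing must make Lee indifferent between Swing and Waltz.
Lee's payoff from Swing: 8q + 9(1−q). From Waltz: 2q + 15(1−q).
Set equal: 6q = 6(1−q) → q = 6/12 = 1/2.
Probability on Waltz is 1 − 1/2 = 1/2.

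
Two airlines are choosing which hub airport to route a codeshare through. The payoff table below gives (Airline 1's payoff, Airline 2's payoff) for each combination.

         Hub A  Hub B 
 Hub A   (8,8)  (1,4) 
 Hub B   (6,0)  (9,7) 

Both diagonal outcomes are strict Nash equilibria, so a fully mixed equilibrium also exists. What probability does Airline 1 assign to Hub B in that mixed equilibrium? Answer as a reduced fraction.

4/11

Airline 1's mix p on Hub A must make Airline 2 indifferent between Hub A and Hub B.
Airline 2's payoff from Hub A: 8p + 0(1−p). From Hub B: 4p + 7(1−p).
Set equal: 4p = 7(1−p) → p = 7/11.
Probability on Hub B is 1 − 7/11 = 4/11.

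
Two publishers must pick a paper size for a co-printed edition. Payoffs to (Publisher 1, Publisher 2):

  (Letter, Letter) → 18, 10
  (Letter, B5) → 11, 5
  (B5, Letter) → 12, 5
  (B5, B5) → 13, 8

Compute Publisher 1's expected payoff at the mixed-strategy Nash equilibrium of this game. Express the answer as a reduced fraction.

51/4

Publisher 2 mixes with probability q on Letter, chosen so Publisher 1 is indifferent: 18q + 11(1−q) = 12q + 13(1−q) gives q = 1/4.
Publisher 1's expected payoff (from either row, since indifferent) is 18·1/4 + 11·3/4 = 51/4.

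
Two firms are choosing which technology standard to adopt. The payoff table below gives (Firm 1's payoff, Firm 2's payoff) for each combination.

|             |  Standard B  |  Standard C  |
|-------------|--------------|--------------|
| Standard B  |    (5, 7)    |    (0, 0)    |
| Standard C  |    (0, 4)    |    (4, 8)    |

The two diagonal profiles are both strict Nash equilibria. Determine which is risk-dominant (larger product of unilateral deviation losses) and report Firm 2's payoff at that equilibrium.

At both Standard B: Firm 1 loses 5 − 0 = 5 by deviating; Firm 2 loses 7 − 0 = 7. Product = 5·7 = 35.
At both Standard C: Firm 1 loses 4 − 0 = 4 by deviating; Firm 2 loses 8 − 4 = 4. Product = 4·4 = 16.
35 > 16, so both Standard B is risk-dominant. Firm 2's payoff there is 7.

7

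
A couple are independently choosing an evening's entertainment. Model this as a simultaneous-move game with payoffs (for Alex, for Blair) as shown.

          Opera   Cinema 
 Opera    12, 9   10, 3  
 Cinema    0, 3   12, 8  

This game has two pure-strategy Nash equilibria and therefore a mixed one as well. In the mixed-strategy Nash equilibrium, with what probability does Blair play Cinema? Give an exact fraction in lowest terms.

6/7

Blair's mix q on Opera must make Alex indifferent between Opera and Cinema.
Alex's payoff from Opera: 12q + 10(1−q). From Cinema: 0q + 12(1−q).
Set equal: 12q = 2(1−q) → q = 2/14 = 1/7.
Probability on Cinema is 1 − 1/7 = 6/7.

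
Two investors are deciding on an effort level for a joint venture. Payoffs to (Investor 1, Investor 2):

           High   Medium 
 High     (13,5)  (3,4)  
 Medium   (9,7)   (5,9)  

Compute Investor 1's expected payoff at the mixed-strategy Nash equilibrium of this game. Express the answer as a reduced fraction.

19/3

Investor 2 mixes with probability q on High, chosen so Investor 1 is indifferent: 13q + 3(1−q) = 9q + 5(1−q) gives q = 1/3.
Investor 1's expected payoff (from either row, since indifferent) is 13·1/3 + 3·2/3 = 19/3.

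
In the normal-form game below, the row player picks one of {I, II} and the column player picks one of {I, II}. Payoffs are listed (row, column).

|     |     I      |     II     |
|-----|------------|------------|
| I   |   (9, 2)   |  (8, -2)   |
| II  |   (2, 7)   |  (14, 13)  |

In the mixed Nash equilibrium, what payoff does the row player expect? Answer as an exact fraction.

110/13

The column player mixes with probability q on I, chosen so the row player is indifferent: 9q + 8(1−q) = 2q + 14(1−q) gives q = 6/13.
The row player's expected payoff (from either row, since indifferent) is 9·6/13 + 8·7/13 = 110/13.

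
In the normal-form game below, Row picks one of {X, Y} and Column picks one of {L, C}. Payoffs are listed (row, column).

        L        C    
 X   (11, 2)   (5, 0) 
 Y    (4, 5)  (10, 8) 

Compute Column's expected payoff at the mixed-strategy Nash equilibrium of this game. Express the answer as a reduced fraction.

16/5

Row mixes with probability p on X, chosen so Column is indifferent: 2p + 5(1−p) = 0p + 8(1−p) gives p = 3/5.
Column's expected payoff is 2·3/5 + 5·2/5 = 16/5.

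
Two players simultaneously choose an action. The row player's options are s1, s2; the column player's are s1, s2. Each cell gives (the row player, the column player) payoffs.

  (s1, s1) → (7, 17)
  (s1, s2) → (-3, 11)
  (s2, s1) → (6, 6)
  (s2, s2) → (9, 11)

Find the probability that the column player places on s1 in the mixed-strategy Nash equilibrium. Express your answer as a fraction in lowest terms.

The column player's mix q on s1 must make the row player indifferent between s1 and s2.
The row player's payoff from s1: 7q + (-3)(1−q). From s2: 6q + 9(1−q).
Set equal: 1q = 12(1−q) → q = 12/13.

12/13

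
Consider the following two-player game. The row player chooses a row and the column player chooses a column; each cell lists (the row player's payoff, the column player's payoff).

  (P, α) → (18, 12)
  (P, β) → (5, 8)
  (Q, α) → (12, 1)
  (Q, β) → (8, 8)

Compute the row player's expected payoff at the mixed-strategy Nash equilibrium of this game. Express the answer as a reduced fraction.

The column player mixes with probability q on α, chosen so the row player is indifferent: 18q + 5(1−q) = 12q + 8(1−q) gives q = 1/3.
The row player's expected payoff (from either row, since indifferent) is 18·1/3 + 5·2/3 = 28/3.

28/3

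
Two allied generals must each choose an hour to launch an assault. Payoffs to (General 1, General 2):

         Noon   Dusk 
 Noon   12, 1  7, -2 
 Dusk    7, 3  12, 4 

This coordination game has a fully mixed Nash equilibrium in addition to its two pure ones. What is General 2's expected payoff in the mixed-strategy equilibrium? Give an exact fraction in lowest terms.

General 1 mixes with probability p on Noon, chosen so General 2 is indifferent: 1p + 3(1−p) = (-2)p + 4(1−p) gives p = 1/4.
General 2's expected payoff is 1·1/4 + 3·3/4 = 5/2.

5/2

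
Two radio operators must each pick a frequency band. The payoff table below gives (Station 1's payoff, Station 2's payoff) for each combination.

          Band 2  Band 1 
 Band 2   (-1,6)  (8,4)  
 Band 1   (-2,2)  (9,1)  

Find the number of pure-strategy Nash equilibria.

Both Band 2: Station 1 gets -1 (best alternative -2); Station 2 gets 6 (best alternative 4). Neither deviates — NE.
Both Band 1 is not a NE: Station 2 would switch to Band 2 (2 > 1).
No other cell survives both best-response checks, so there is 1 pure NE.

1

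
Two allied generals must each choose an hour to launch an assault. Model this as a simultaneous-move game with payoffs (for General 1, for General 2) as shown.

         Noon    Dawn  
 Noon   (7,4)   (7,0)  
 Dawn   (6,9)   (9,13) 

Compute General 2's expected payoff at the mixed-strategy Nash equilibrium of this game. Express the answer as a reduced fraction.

13/2

General 1 mixes with probability p on Noon, chosen so General 2 is indifferent: 4p + 9(1−p) = 0p + 13(1−p) gives p = 1/2.
General 2's expected payoff is 4·1/2 + 9·1/2 = 13/2.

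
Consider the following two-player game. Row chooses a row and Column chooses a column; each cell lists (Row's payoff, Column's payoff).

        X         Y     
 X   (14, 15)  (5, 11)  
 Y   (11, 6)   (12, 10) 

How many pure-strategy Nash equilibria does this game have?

Both X: Row gets 14 (best alternative 11); Column gets 15 (best alternative 11). Neither deviates — NE.
Both Y: Row gets 12 (best alternative 5); Column gets 10 (best alternative 6). Neither deviates — NE.
(Y, X) is not a NE: Row would switch to X (14 > 11).
No other cell survives both best-response checks, so there are 2 pure NE.

2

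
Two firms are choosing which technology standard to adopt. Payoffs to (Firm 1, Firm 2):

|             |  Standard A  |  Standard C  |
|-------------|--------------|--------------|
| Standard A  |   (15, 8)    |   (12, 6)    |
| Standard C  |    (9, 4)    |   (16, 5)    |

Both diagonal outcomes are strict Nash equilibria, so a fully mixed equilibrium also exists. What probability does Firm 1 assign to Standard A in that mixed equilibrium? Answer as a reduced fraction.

Firm 1's mix p on Standard A must make Firm 2 indifferent between Standard A and Standard C.
Firm 2's payoff from Standard A: 8p + 4(1−p). From Standard C: 6p + 5(1−p).
Set equal: 2p = 1(1−p) → p = 1/3.

1/3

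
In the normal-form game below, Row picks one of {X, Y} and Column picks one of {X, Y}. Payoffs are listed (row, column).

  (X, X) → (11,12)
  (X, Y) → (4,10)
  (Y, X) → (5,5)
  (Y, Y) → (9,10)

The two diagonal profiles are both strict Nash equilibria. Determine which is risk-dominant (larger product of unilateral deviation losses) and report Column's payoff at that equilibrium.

At both X: Row loses 11 − 5 = 6 by deviating; Column loses 12 − 10 = 2. Product = 6·2 = 12.
At both Y: Row loses 9 − 4 = 5 by deviating; Column loses 10 − 5 = 5. Product = 5·5 = 25.
25 > 12, so both Y is risk-dominant. Column's payoff there is 10.

10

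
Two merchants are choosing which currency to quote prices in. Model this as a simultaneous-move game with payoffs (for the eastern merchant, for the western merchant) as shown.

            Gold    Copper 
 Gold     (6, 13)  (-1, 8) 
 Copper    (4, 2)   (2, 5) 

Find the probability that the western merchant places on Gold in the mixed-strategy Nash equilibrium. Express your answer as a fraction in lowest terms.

3/5

The western merchant's mix q on Gold must make the eastern merchant indifferent between Gold and Copper.
The eastern merchant's payoff from Gold: 6q + (-1)(1−q). From Copper: 4q + 2(1−q).
Set equal: 2q = 3(1−q) → q = 3/5.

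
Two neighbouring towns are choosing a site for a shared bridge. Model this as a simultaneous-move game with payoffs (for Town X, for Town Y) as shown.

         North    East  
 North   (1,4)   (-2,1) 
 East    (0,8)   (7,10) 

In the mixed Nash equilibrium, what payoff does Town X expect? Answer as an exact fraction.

7/10

Town Y mixes with probability q on North, chosen so Town X is indifferent: 1q + (-2)(1−q) = 0q + 7(1−q) gives q = 9/10.
Town X's expected payoff (from either row, since indifferent) is 1·9/10 + (-2)·1/10 = 7/10.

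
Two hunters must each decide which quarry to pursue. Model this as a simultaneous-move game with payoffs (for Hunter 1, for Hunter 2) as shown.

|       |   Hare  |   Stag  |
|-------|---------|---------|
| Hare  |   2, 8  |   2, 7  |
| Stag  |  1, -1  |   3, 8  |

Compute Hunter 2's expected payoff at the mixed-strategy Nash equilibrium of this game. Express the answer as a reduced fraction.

71/10

Hunter 1 mixes with probability p on Hare, chosen so Hunter 2 is indifferent: 8p + (-1)(1−p) = 7p + 8(1−p) gives p = 9/10.
Hunter 2's expected payoff is 8·9/10 + (-1)·1/10 = 71/10.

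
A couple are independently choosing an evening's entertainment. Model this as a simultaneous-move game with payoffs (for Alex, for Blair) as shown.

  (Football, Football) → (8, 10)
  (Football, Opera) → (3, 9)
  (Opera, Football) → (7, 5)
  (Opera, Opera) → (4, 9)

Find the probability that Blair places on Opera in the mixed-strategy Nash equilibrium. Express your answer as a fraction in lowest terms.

1/2

Blair's mix q on Football must make Alex indifferent between Football and Opera.
Alex's payoff from Football: 8q + 3(1−q). From Opera: 7q + 4(1−q).
Set equal: 1q = 1(1−q) → q = 1/2.
Probability on Opera is 1 − 1/2 = 1/2.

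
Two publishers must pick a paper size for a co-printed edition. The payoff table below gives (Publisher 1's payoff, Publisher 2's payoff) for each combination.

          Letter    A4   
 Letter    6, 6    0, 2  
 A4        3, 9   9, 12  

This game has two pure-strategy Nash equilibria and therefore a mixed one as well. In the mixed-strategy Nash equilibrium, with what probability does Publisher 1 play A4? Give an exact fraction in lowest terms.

Publisher 1's mix p on Letter must make Publisher 2 indifferent between Letter and A4.
Publisher 2's payoff from Letter: 6p + 9(1−p). From A4: 2p + 12(1−p).
Set equal: 4p = 3(1−p) → p = 3/7.
Probability on A4 is 1 − 3/7 = 4/7.

4/7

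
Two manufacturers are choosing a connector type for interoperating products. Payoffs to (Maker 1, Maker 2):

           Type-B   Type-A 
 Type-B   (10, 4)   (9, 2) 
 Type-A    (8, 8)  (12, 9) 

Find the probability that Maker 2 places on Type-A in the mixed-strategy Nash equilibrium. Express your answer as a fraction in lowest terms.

2/5

Maker 2's mix q on Type-B must make Maker 1 indifferent between Type-B and Type-A.
Maker 1's payoff from Type-B: 10q + 9(1−q). From Type-A: 8q + 12(1−q).
Set equal: 2q = 3(1−q) → q = 3/5.
Probability on Type-A is 1 − 3/5 = 2/5.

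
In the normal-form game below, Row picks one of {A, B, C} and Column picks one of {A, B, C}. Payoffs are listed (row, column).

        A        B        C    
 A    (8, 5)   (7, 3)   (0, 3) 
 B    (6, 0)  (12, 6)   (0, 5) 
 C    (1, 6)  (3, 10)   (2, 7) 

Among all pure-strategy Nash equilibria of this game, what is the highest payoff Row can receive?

Both A is a pure NE (Row: 8 ≥ 6; Column: 5 ≥ 3). Row gets 8.
Both B is a pure NE (Row: 12 ≥ 7; Column: 6 ≥ 5). Row gets 12.
Every other cell has a profitable deviation for at least one player. Highest of {8, 12} is 12.

12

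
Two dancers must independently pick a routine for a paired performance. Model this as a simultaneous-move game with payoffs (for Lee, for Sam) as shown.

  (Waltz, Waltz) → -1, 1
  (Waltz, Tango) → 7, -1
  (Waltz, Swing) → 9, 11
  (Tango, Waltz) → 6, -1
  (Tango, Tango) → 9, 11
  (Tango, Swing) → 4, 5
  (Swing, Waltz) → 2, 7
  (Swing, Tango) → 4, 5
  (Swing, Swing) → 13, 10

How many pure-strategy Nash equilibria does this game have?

Both Tango: Lee gets 9 (best alternative 7); Sam gets 11 (best alternative 5). Neither deviates — NE.
Both Swing: Lee gets 13 (best alternative 9); Sam gets 10 (best alternative 7). Neither deviates — NE.
Both Waltz is not a NE: Lee would switch to Tango (6 > -1).
No other cell survives both best-response checks, so there are 2 pure NE.

2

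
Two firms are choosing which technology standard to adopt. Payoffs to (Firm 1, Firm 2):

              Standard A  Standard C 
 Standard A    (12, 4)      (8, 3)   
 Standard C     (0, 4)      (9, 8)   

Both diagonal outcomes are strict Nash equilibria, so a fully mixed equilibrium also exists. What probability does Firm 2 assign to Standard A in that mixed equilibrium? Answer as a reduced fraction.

Firm 2's mix q on Standard A must make Firm 1 indifferent between Standard A and Standard C.
Firm 1's payoff from Standard A: 12q + 8(1−q). From Standard C: 0q + 9(1−q).
Set equal: 12q = 1(1−q) → q = 1/13.

1/13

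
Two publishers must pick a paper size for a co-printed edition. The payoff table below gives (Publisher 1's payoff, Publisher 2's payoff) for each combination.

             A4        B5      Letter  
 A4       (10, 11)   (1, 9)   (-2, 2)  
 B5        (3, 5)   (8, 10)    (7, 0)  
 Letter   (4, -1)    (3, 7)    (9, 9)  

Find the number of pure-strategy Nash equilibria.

3

Both A4: Publisher 1 gets 10 (best alternative 4); Publisher 2 gets 11 (best alternative 9). Neither deviates — NE.
Both B5: Publisher 1 gets 8 (best alternative 3); Publisher 2 gets 10 (best alternative 5). Neither deviates — NE.
Both Letter: Publisher 1 gets 9 (best alternative 7); Publisher 2 gets 9 (best alternative 7). Neither deviates — NE.
(A4, Letter) is not a NE: Publisher 1 would switch to Letter (9 > -2).
No other cell survives both best-response checks, so there are 3 pure NE.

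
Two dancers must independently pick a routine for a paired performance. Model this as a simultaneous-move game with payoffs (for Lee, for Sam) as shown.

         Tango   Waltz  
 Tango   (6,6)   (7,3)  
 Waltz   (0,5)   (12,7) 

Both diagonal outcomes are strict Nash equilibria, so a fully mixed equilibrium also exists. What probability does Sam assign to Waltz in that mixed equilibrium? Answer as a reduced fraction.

Sam's mix q on Tango must make Lee indifferent between Tango and Waltz.
Lee's payoff from Tango: 6q + 7(1−q). From Waltz: 0q + 12(1−q).
Set equal: 6q = 5(1−q) → q = 5/11.
Probability on Waltz is 1 − 5/11 = 6/11.

6/11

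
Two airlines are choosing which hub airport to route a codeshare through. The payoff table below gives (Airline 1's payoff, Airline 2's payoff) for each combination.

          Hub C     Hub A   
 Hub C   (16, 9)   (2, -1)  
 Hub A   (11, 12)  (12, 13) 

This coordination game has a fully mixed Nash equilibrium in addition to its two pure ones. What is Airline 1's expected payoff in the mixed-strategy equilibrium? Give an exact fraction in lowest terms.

34/3

Airline 2 mixes with probability q on Hub C, chosen so Airline 1 is indifferent: 16q + 2(1−q) = 11q + 12(1−q) gives q = 2/3.
Airline 1's expected payoff (from either row, since indifferent) is 16·2/3 + 2·1/3 = 34/3.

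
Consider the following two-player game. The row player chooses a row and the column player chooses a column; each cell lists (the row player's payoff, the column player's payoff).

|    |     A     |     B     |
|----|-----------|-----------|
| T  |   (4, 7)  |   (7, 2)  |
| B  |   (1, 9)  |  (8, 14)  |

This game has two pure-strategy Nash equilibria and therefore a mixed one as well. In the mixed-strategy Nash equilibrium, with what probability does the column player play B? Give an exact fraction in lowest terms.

The column player's mix q on A must make the row player indifferent between T and B.
The row player's payoff from T: 4q + 7(1−q). From B: 1q + 8(1−q).
Set equal: 3q = 1(1−q) → q = 1/4.
Probability on B is 1 − 1/4 = 3/4.

3/4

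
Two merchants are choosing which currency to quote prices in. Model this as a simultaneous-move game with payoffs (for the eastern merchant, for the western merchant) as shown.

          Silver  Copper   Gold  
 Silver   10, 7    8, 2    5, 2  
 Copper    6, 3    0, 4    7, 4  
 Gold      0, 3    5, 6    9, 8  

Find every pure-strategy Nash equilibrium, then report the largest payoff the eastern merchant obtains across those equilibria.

Both Silver is a pure NE (the eastern merchant: 10 ≥ 6; the western merchant: 7 ≥ 2). The eastern merchant gets 10.
Both Gold is a pure NE (the eastern merchant: 9 ≥ 7; the western merchant: 8 ≥ 6). The eastern merchant gets 9.
Every other cell has a profitable deviation for at least one player. Highest of {10, 9} is 10.

10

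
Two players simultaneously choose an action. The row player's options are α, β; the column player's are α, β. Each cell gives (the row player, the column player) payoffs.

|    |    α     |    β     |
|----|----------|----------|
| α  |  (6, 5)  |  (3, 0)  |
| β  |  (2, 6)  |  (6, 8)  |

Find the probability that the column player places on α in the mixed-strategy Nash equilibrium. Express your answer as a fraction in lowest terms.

The column player's mix q on α must make the row player indifferent between α and β.
The row player's payoff from α: 6q + 3(1−q). From β: 2q + 6(1−q).
Set equal: 4q = 3(1−q) → q = 3/7.

3/7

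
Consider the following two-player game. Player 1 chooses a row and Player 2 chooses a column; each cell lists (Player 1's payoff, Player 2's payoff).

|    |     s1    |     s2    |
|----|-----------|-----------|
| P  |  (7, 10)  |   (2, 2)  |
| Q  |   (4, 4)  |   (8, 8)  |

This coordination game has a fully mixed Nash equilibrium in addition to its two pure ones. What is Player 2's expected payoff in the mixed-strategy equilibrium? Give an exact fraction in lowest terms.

6

Player 1 mixes with probability p on P, chosen so Player 2 is indifferent: 10p + 4(1−p) = 2p + 8(1−p) gives p = 1/3.
Player 2's expected payoff is 10·1/3 + 4·2/3 = 6.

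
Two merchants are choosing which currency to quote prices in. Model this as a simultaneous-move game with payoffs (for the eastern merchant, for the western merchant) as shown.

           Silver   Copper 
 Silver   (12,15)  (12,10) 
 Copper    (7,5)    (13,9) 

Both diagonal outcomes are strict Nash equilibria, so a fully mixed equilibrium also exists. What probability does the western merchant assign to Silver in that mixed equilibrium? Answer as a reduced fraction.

The western merchant's mix q on Silver must make the eastern merchant indifferent between Silver and Copper.
The eastern merchant's payoff from Silver: 12q + 12(1−q). From Copper: 7q + 13(1−q).
Set equal: 5q = 1(1−q) → q = 1/6.

1/6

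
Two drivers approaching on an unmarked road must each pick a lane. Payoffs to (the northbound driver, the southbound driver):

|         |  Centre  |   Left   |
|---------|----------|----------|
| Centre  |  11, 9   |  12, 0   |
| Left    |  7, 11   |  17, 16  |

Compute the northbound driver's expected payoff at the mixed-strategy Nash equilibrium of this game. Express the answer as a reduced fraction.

103/9

The southbound driver mixes with probability q on Centre, chosen so the northbound driver is indifferent: 11q + 12(1−q) = 7q + 17(1−q) gives q = 5/9.
The northbound driver's expected payoff (from either row, since indifferent) is 11·5/9 + 12·4/9 = 103/9.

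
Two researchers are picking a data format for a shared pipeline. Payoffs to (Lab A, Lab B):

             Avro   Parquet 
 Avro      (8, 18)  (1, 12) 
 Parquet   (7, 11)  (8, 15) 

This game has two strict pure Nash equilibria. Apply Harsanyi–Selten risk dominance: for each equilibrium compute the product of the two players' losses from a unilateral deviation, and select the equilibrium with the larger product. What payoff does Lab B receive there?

15

At both Avro: Lab A loses 8 − 7 = 1 by deviating; Lab B loses 18 − 12 = 6. Product = 1·6 = 6.
At both Parquet: Lab A loses 8 − 1 = 7 by deviating; Lab B loses 15 − 11 = 4. Product = 7·4 = 28.
28 > 6, so both Parquet is risk-dominant. Lab B's payoff there is 15.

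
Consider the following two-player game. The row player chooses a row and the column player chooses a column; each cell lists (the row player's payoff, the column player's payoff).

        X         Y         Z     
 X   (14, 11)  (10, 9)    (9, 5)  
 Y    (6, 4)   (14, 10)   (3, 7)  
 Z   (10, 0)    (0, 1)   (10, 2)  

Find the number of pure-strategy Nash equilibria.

Both X: the row player gets 14 (best alternative 10); the column player gets 11 (best alternative 9). Neither deviates — NE.
Both Y: the row player gets 14 (best alternative 10); the column player gets 10 (best alternative 7). Neither deviates — NE.
Both Z: the row player gets 10 (best alternative 9); the column player gets 2 (best alternative 1). Neither deviates — NE.
(Z, X) is not a NE: the row player would switch to X (14 > 10).
No other cell survives both best-response checks, so there are 3 pure NE.

3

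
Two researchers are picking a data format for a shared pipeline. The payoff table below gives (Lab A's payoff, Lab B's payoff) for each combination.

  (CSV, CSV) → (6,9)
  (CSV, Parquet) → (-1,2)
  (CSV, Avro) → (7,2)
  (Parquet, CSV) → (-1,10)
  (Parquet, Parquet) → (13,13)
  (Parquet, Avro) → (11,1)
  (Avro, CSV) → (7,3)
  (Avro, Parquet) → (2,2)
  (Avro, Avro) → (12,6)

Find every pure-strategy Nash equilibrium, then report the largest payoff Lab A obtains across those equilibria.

13

Both Parquet is a pure NE (Lab A: 13 ≥ 2; Lab B: 13 ≥ 10). Lab A gets 13.
Both Avro is a pure NE (Lab A: 12 ≥ 11; Lab B: 6 ≥ 3). Lab A gets 12.
Every other cell has a profitable deviation for at least one player. Highest of {13, 12} is 13.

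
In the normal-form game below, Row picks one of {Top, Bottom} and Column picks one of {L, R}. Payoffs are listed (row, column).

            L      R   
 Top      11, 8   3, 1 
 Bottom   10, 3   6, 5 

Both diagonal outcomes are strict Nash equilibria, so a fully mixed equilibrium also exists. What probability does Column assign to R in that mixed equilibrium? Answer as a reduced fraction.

Column's mix q on L must make Row indifferent between Top and Bottom.
Row's payoff from Top: 11q + 3(1−q). From Bottom: 10q + 6(1−q).
Set equal: 1q = 3(1−q) → q = 3/4.
Probability on R is 1 − 3/4 = 1/4.

1/4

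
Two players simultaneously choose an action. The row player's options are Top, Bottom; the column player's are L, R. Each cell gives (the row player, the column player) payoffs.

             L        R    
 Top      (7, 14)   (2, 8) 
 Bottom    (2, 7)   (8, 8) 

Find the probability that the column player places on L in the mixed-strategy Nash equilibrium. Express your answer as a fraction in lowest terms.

6/11

The column player's mix q on L must make the row player indifferent between Top and Bottom.
The row player's payoff from Top: 7q + 2(1−q). From Bottom: 2q + 8(1−q).
Set equal: 5q = 6(1−q) → q = 6/11.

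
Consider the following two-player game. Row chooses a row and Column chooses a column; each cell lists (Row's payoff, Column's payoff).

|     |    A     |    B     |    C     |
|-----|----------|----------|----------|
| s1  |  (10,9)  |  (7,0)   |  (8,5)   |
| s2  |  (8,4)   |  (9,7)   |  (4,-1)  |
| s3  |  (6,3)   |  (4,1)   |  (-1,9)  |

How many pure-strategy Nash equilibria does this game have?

(s1, A): Row gets 10 (best alternative 8); Column gets 9 (best alternative 5). Neither deviates — NE.
(s2, B): Row gets 9 (best alternative 7); Column gets 7 (best alternative 4). Neither deviates — NE.
(s3, C) is not a NE: Row would switch to s1 (8 > -1).
No other cell survives both best-response checks, so there are 2 pure NE.

2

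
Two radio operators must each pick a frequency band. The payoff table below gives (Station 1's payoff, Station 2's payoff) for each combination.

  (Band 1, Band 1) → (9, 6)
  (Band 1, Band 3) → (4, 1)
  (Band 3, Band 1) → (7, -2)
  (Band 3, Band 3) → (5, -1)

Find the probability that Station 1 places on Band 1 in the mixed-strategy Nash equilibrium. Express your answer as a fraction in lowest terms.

Station 1's mix p on Band 1 must make Station 2 indifferent between Band 1 and Band 3.
Station 2's payoff from Band 1: 6p + (-2)(1−p). From Band 3: 1p + (-1)(1−p).
Set equal: 5p = 1(1−p) → p = 1/6.

1/6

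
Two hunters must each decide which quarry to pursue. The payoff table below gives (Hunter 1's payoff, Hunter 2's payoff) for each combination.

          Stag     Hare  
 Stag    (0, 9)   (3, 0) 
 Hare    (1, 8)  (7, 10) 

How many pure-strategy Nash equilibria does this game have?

Both Hare: Hunter 1 gets 7 (best alternative 3); Hunter 2 gets 10 (best alternative 8). Neither deviates — NE.
Both Stag is not a NE: Hunter 1 would switch to Hare (1 > 0).
No other cell survives both best-response checks, so there is 1 pure NE.

1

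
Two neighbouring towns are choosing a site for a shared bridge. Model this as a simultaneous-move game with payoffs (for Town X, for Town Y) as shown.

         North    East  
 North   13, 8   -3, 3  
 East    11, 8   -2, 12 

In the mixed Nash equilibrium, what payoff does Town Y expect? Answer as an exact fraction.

Town X mixes with probability p on North, chosen so Town Y is indifferent: 8p + 8(1−p) = 3p + 12(1−p) gives p = 4/9.
Town Y's expected payoff is 8·4/9 + 8·5/9 = 8.

8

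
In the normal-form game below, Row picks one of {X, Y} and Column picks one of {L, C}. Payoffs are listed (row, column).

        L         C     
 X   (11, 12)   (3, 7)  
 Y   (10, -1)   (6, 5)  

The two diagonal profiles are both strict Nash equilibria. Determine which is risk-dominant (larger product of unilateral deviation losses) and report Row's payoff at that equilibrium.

At (X, L): Row loses 11 − 10 = 1 by deviating; Column loses 12 − 7 = 5. Product = 1·5 = 5.
At (Y, C): Row loses 6 − 3 = 3 by deviating; Column loses 5 − (-1) = 6. Product = 3·6 = 18.
18 > 5, so (Y, C) is risk-dominant. Row's payoff there is 6.

6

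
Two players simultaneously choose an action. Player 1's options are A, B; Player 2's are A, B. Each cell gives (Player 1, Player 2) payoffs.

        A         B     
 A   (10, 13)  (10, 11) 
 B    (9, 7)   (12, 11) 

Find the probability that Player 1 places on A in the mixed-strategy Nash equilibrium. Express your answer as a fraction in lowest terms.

2/3

Player 1's mix p on A must make Player 2 indifferent between A and B.
Player 2's payoff from A: 13p + 7(1−p). From B: 11p + 11(1−p).
Set equal: 2p = 4(1−p) → p = 4/6 = 2/3.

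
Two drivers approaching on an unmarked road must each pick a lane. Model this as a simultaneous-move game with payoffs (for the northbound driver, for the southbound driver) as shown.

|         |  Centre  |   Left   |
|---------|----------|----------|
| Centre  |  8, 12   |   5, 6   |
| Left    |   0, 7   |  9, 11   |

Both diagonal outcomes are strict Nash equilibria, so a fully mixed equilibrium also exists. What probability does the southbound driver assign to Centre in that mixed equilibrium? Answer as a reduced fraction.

The southbound driver's mix q on Centre must make the northbound driver indifferent between Centre and Left.
The northbound driver's payoff from Centre: 8q + 5(1−q). From Left: 0q + 9(1−q).
Set equal: 8q = 4(1−q) → q = 4/12 = 1/3.

1/3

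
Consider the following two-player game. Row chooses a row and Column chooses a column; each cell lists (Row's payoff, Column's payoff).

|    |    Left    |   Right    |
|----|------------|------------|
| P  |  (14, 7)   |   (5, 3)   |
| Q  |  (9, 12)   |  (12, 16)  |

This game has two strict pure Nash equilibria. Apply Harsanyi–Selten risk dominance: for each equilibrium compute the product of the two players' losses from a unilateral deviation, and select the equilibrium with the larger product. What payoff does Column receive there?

At (P, Left): Row loses 14 − 9 = 5 by deviating; Column loses 7 − 3 = 4. Product = 5·4 = 20.
At (Q, Right): Row loses 12 − 5 = 7 by deviating; Column loses 16 − 12 = 4. Product = 7·4 = 28.
28 > 20, so (Q, Right) is risk-dominant. Column's payoff there is 16.

16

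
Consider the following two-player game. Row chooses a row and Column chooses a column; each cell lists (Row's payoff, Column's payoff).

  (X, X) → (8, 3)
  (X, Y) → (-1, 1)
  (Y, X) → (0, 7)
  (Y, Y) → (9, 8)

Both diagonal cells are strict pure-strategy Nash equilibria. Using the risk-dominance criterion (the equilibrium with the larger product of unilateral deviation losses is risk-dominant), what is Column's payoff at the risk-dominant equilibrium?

At both X: Row loses 8 − 0 = 8 by deviating; Column loses 3 − 1 = 2. Product = 8·2 = 16.
At both Y: Row loses 9 − (-1) = 10 by deviating; Column loses 8 − 7 = 1. Product = 10·1 = 10.
16 > 10, so both X is risk-dominant. Column's payoff there is 3.

3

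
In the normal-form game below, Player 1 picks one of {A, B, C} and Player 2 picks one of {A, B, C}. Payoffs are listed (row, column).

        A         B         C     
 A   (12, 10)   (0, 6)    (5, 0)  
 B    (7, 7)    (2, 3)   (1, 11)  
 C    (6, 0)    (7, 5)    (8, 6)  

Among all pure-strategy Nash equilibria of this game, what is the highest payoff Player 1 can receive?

Both A is a pure NE (Player 1: 12 ≥ 7; Player 2: 10 ≥ 6). Player 1 gets 12.
Both C is a pure NE (Player 1: 8 ≥ 5; Player 2: 6 ≥ 5). Player 1 gets 8.
Every other cell has a profitable deviation for at least one player. Highest of {12, 8} is 12.

12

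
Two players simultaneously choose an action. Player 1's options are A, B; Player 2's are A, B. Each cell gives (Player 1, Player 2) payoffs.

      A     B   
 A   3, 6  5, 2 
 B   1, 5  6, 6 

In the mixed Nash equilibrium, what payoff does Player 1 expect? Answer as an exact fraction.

Player 2 mixes with probability q on A, chosen so Player 1 is indifferent: 3q + 5(1−q) = 1q + 6(1−q) gives q = 1/3.
Player 1's expected payoff (from either row, since indifferent) is 3·1/3 + 5·2/3 = 13/3.

13/3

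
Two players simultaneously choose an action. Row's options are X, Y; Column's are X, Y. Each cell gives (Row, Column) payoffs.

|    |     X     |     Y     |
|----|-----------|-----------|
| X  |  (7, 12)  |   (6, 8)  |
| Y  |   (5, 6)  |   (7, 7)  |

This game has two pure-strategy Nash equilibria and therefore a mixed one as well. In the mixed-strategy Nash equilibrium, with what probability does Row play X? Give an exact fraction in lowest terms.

Row's mix p on X must make Column indifferent between X and Y.
Column's payoff from X: 12p + 6(1−p). From Y: 8p + 7(1−p).
Set equal: 4p = 1(1−p) → p = 1/5.

1/5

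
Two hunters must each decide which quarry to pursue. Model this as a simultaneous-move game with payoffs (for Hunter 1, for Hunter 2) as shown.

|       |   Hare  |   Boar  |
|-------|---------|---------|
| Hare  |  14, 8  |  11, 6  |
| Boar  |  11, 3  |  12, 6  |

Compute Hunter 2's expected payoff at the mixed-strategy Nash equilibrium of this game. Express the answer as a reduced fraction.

6

Hunter 1 mixes with probability p on Hare, chosen so Hunter 2 is indifferent: 8p + 3(1−p) = 6p + 6(1−p) gives p = 3/5.
Hunter 2's expected payoff is 8·3/5 + 3·2/5 = 6.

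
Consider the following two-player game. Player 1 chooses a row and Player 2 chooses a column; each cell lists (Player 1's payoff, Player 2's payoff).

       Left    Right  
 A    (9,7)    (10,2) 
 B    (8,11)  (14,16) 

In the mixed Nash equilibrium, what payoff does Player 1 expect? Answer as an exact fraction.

46/5

Player 2 mixes with probability q on Left, chosen so Player 1 is indifferent: 9q + 10(1−q) = 8q + 14(1−q) gives q = 4/5.
Player 1's expected payoff (from either row, since indifferent) is 9·4/5 + 10·1/5 = 46/5.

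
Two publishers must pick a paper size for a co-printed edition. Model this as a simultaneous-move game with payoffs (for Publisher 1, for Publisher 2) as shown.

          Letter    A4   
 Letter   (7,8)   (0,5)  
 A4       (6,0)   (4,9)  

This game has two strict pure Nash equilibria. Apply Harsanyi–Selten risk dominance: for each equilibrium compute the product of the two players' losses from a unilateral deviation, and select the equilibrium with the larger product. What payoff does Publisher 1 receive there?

At both Letter: Publisher 1 loses 7 − 6 = 1 by deviating; Publisher 2 loses 8 − 5 = 3. Product = 1·3 = 3.
At both A4: Publisher 1 loses 4 − 0 = 4 by deviating; Publisher 2 loses 9 − 0 = 9. Product = 4·9 = 36.
36 > 3, so both A4 is risk-dominant. Publisher 1's payoff there is 4.

4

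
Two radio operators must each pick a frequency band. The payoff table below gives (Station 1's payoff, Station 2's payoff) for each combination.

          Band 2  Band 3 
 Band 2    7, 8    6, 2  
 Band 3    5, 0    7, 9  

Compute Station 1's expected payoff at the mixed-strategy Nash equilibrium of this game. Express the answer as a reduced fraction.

19/3

Station 2 mixes with probability q on Band 2, chosen so Station 1 is indifferent: 7q + 6(1−q) = 5q + 7(1−q) gives q = 1/3.
Station 1's expected payoff (from either row, since indifferent) is 7·1/3 + 6·2/3 = 19/3.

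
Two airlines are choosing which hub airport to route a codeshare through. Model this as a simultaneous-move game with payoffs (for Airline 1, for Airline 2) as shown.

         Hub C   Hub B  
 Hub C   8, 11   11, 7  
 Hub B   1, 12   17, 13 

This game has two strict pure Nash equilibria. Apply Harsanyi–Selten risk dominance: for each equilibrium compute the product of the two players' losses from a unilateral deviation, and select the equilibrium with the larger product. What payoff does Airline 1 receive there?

8

At both Hub C: Airline 1 loses 8 − 1 = 7 by deviating; Airline 2 loses 11 − 7 = 4. Product = 7·4 = 28.
At both Hub B: Airline 1 loses 17 − 11 = 6 by deviating; Airline 2 loses 13 − 12 = 1. Product = 6·1 = 6.
28 > 6, so both Hub C is risk-dominant. Airline 1's payoff there is 8.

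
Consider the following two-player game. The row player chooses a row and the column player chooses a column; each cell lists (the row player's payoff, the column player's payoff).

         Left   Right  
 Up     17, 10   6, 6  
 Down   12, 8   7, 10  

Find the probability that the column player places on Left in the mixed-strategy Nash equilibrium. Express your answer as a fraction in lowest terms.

The column player's mix q on Left must make the row player indifferent between Up and Down.
The row player's payoff from Up: 17q + 6(1−q). From Down: 12q + 7(1−q).
Set equal: 5q = 1(1−q) → q = 1/6.

1/6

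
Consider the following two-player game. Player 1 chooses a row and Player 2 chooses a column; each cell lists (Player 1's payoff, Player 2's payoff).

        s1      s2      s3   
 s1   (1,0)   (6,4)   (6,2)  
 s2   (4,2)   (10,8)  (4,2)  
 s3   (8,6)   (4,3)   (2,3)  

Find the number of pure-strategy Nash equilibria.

Both s2: Player 1 gets 10 (best alternative 6); Player 2 gets 8 (best alternative 2). Neither deviates — NE.
(s3, s1): Player 1 gets 8 (best alternative 4); Player 2 gets 6 (best alternative 3). Neither deviates — NE.
Both s3 is not a NE: Player 1 would switch to s1 (6 > 2).
No other cell survives both best-response checks, so there are 2 pure NE.

2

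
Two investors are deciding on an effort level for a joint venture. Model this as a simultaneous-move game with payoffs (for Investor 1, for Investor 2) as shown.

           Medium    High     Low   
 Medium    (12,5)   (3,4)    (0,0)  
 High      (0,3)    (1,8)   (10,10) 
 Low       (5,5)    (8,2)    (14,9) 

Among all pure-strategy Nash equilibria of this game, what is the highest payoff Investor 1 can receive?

Both Medium is a pure NE (Investor 1: 12 ≥ 5; Investor 2: 5 ≥ 4). Investor 1 gets 12.
Both Low is a pure NE (Investor 1: 14 ≥ 10; Investor 2: 9 ≥ 5). Investor 1 gets 14.
Every other cell has a profitable deviation for at least one player. Highest of {12, 14} is 14.

14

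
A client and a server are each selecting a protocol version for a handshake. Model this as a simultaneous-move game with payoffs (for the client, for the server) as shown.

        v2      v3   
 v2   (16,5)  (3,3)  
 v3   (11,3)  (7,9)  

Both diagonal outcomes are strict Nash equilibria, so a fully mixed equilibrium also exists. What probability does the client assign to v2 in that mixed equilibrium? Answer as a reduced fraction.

3/4

The client's mix p on v2 must make the server indifferent between v2 and v3.
The server's payoff from v2: 5p + 3(1−p). From v3: 3p + 9(1−p).
Set equal: 2p = 6(1−p) → p = 6/8 = 3/4.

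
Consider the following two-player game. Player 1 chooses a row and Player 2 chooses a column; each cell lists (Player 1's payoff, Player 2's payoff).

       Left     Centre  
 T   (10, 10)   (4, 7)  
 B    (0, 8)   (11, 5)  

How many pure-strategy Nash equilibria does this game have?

(T, Left): Player 1 gets 10 (best alternative 0); Player 2 gets 10 (best alternative 7). Neither deviates — NE.
(B, Centre) is not a NE: Player 2 would switch to Left (8 > 5).
No other cell survives both best-response checks, so there is 1 pure NE.

1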